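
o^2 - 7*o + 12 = (o - 4)*(o - 3)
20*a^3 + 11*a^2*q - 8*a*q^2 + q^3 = (-5*a + q)*(-4*a + q)*(a + q)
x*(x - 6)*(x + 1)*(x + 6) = x^4 + x^3 - 36*x^2 - 36*x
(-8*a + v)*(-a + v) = 8*a^2 - 9*a*v + v^2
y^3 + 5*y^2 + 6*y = y*(y + 2)*(y + 3)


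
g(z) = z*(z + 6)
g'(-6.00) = -6.00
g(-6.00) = 0.00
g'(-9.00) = -12.00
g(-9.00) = 27.00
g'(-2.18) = 1.64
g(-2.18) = -8.33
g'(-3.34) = -0.68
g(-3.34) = -8.88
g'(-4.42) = -2.84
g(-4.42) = -6.98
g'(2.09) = 10.18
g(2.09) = 16.91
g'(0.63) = 7.26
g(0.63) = 4.18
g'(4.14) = 14.28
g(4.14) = 41.98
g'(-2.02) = 1.96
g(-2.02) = -8.04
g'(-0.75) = 4.50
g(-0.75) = -3.94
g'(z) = 2*z + 6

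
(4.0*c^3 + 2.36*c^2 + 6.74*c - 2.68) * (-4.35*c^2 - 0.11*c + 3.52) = -17.4*c^5 - 10.706*c^4 - 15.4986*c^3 + 19.2238*c^2 + 24.0196*c - 9.4336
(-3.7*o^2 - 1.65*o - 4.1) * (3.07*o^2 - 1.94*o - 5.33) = -11.359*o^4 + 2.1125*o^3 + 10.335*o^2 + 16.7485*o + 21.853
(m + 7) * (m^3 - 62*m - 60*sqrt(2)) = m^4 + 7*m^3 - 62*m^2 - 434*m - 60*sqrt(2)*m - 420*sqrt(2)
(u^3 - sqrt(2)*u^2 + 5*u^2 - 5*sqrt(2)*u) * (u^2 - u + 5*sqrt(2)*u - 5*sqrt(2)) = u^5 + 4*u^4 + 4*sqrt(2)*u^4 - 15*u^3 + 16*sqrt(2)*u^3 - 40*u^2 - 20*sqrt(2)*u^2 + 50*u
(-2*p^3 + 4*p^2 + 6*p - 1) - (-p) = -2*p^3 + 4*p^2 + 7*p - 1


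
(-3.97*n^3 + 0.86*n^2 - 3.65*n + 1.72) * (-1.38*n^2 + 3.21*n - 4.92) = 5.4786*n^5 - 13.9305*n^4 + 27.33*n^3 - 18.3213*n^2 + 23.4792*n - 8.4624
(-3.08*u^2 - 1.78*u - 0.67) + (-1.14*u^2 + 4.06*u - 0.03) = -4.22*u^2 + 2.28*u - 0.7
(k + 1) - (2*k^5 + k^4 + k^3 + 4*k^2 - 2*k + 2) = -2*k^5 - k^4 - k^3 - 4*k^2 + 3*k - 1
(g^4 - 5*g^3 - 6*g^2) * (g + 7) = g^5 + 2*g^4 - 41*g^3 - 42*g^2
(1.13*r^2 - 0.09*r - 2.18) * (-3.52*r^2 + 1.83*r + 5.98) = -3.9776*r^4 + 2.3847*r^3 + 14.2663*r^2 - 4.5276*r - 13.0364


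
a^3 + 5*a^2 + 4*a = a*(a + 1)*(a + 4)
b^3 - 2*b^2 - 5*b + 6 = (b - 3)*(b - 1)*(b + 2)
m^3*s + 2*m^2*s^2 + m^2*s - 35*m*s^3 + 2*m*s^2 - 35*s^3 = (m - 5*s)*(m + 7*s)*(m*s + s)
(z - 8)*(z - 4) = z^2 - 12*z + 32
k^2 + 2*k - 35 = (k - 5)*(k + 7)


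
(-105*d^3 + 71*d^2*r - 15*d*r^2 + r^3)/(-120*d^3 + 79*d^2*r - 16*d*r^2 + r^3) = (-7*d + r)/(-8*d + r)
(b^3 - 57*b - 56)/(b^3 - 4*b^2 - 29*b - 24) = (b + 7)/(b + 3)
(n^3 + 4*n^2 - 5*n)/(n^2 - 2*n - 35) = n*(n - 1)/(n - 7)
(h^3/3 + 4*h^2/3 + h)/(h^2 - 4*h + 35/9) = 3*h*(h^2 + 4*h + 3)/(9*h^2 - 36*h + 35)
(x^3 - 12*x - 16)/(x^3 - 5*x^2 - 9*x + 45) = (x^3 - 12*x - 16)/(x^3 - 5*x^2 - 9*x + 45)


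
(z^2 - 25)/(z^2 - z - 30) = (z - 5)/(z - 6)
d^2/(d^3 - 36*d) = d/(d^2 - 36)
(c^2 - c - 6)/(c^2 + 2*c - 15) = (c + 2)/(c + 5)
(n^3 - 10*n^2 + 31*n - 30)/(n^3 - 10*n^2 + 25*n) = (n^2 - 5*n + 6)/(n*(n - 5))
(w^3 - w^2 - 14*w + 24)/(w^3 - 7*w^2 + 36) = (w^2 + 2*w - 8)/(w^2 - 4*w - 12)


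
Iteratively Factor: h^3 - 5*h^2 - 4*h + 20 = (h - 5)*(h^2 - 4) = (h - 5)*(h + 2)*(h - 2)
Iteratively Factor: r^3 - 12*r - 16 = (r - 4)*(r^2 + 4*r + 4) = (r - 4)*(r + 2)*(r + 2)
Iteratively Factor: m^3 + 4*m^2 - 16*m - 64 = (m + 4)*(m^2 - 16) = (m + 4)^2*(m - 4)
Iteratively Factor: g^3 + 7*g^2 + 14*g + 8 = (g + 2)*(g^2 + 5*g + 4) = (g + 2)*(g + 4)*(g + 1)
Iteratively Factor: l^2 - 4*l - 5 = (l + 1)*(l - 5)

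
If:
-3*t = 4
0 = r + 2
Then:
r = -2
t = -4/3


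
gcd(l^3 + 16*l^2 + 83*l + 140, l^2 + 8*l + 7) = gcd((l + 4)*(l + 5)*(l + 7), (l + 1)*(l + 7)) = l + 7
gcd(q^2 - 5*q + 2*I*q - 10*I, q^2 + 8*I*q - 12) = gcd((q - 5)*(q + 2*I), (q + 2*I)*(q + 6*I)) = q + 2*I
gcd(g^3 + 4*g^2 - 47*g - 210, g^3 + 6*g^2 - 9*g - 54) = g + 6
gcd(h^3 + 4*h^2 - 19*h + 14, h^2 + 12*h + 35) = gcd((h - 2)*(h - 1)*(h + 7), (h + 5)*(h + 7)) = h + 7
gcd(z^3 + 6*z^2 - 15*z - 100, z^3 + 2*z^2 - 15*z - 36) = z - 4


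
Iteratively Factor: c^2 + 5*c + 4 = (c + 1)*(c + 4)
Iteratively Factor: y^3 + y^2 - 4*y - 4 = (y + 2)*(y^2 - y - 2) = (y - 2)*(y + 2)*(y + 1)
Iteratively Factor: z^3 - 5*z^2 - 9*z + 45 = (z + 3)*(z^2 - 8*z + 15) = (z - 5)*(z + 3)*(z - 3)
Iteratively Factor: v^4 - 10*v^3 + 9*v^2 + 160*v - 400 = (v - 5)*(v^3 - 5*v^2 - 16*v + 80) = (v - 5)*(v + 4)*(v^2 - 9*v + 20) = (v - 5)*(v - 4)*(v + 4)*(v - 5)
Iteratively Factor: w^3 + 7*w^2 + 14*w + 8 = (w + 2)*(w^2 + 5*w + 4) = (w + 2)*(w + 4)*(w + 1)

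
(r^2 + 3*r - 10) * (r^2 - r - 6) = r^4 + 2*r^3 - 19*r^2 - 8*r + 60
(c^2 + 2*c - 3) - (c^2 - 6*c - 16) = 8*c + 13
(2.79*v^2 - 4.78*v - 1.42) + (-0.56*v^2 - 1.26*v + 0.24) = 2.23*v^2 - 6.04*v - 1.18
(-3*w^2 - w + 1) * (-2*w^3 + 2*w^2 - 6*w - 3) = 6*w^5 - 4*w^4 + 14*w^3 + 17*w^2 - 3*w - 3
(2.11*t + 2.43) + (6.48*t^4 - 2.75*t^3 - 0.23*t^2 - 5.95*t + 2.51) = 6.48*t^4 - 2.75*t^3 - 0.23*t^2 - 3.84*t + 4.94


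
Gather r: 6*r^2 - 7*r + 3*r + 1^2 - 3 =6*r^2 - 4*r - 2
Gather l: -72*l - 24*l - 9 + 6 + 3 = -96*l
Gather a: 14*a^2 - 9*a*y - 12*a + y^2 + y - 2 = 14*a^2 + a*(-9*y - 12) + y^2 + y - 2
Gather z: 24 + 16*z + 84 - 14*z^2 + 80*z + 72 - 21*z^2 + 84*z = -35*z^2 + 180*z + 180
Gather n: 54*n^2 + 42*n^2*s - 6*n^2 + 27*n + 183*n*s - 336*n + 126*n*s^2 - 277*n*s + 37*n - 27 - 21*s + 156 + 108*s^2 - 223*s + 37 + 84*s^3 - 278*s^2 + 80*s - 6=n^2*(42*s + 48) + n*(126*s^2 - 94*s - 272) + 84*s^3 - 170*s^2 - 164*s + 160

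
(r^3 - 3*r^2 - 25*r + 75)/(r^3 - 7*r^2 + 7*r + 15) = (r + 5)/(r + 1)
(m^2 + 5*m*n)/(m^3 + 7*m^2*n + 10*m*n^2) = 1/(m + 2*n)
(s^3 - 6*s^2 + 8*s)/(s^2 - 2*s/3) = 3*(s^2 - 6*s + 8)/(3*s - 2)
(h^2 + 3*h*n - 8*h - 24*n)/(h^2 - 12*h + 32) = (h + 3*n)/(h - 4)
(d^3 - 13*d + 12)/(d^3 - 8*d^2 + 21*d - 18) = (d^2 + 3*d - 4)/(d^2 - 5*d + 6)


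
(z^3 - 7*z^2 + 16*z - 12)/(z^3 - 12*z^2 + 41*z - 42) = (z - 2)/(z - 7)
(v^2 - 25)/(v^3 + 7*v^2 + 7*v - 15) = (v - 5)/(v^2 + 2*v - 3)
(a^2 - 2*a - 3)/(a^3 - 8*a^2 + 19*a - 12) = (a + 1)/(a^2 - 5*a + 4)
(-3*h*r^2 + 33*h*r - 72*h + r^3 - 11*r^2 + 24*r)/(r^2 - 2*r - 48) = (-3*h*r + 9*h + r^2 - 3*r)/(r + 6)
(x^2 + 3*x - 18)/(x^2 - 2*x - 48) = (x - 3)/(x - 8)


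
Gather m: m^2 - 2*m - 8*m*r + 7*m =m^2 + m*(5 - 8*r)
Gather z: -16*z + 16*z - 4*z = -4*z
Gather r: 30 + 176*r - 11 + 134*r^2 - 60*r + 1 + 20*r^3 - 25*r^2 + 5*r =20*r^3 + 109*r^2 + 121*r + 20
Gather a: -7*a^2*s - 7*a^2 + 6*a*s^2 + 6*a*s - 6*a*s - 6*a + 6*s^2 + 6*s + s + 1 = a^2*(-7*s - 7) + a*(6*s^2 - 6) + 6*s^2 + 7*s + 1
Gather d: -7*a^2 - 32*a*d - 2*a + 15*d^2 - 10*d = -7*a^2 - 2*a + 15*d^2 + d*(-32*a - 10)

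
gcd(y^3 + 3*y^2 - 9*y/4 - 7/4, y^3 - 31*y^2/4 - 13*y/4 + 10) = y - 1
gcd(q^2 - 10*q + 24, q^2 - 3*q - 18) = q - 6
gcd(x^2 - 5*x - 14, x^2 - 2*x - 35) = x - 7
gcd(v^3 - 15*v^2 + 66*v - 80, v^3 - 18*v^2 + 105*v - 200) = v^2 - 13*v + 40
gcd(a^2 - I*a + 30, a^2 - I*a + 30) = a^2 - I*a + 30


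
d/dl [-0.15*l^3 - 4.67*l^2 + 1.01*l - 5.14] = -0.45*l^2 - 9.34*l + 1.01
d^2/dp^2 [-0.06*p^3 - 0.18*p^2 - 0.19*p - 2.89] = -0.36*p - 0.36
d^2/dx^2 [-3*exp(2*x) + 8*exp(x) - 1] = (8 - 12*exp(x))*exp(x)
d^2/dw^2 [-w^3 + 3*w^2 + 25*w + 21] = 6 - 6*w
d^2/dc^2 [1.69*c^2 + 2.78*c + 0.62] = 3.38000000000000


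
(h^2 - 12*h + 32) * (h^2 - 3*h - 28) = h^4 - 15*h^3 + 40*h^2 + 240*h - 896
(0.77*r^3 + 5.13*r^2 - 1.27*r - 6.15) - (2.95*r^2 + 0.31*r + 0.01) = 0.77*r^3 + 2.18*r^2 - 1.58*r - 6.16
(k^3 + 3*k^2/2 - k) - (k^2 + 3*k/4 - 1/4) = k^3 + k^2/2 - 7*k/4 + 1/4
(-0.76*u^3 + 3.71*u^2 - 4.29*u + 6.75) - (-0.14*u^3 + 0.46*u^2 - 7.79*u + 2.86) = -0.62*u^3 + 3.25*u^2 + 3.5*u + 3.89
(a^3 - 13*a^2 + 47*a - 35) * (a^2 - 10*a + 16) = a^5 - 23*a^4 + 193*a^3 - 713*a^2 + 1102*a - 560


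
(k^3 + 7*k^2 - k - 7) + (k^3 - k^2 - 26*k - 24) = 2*k^3 + 6*k^2 - 27*k - 31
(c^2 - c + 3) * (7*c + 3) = 7*c^3 - 4*c^2 + 18*c + 9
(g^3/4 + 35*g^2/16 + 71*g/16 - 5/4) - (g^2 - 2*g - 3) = g^3/4 + 19*g^2/16 + 103*g/16 + 7/4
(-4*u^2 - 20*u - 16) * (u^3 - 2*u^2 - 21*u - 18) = -4*u^5 - 12*u^4 + 108*u^3 + 524*u^2 + 696*u + 288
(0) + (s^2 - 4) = s^2 - 4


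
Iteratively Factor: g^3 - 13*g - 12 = (g - 4)*(g^2 + 4*g + 3) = (g - 4)*(g + 1)*(g + 3)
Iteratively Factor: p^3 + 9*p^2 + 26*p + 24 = (p + 3)*(p^2 + 6*p + 8) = (p + 3)*(p + 4)*(p + 2)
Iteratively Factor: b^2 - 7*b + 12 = (b - 4)*(b - 3)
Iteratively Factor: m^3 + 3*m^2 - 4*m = (m - 1)*(m^2 + 4*m) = (m - 1)*(m + 4)*(m)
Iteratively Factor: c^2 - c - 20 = (c + 4)*(c - 5)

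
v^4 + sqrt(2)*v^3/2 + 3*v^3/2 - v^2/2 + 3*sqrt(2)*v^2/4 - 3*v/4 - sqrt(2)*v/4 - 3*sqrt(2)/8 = (v + 3/2)*(v - sqrt(2)/2)*(v + sqrt(2)/2)^2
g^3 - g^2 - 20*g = g*(g - 5)*(g + 4)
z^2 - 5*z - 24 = (z - 8)*(z + 3)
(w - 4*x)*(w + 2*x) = w^2 - 2*w*x - 8*x^2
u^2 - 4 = (u - 2)*(u + 2)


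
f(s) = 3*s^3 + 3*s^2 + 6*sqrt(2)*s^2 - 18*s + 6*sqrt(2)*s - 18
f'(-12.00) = 1010.84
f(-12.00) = -3433.94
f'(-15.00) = 1670.93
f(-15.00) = -7416.09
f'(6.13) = 469.49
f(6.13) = 1046.30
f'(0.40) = 1.11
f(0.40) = -19.78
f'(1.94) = 68.92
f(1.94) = 28.67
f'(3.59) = 188.94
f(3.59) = 234.67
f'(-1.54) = -23.54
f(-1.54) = 12.93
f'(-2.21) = -16.32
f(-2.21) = 26.74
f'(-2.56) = -9.34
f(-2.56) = 31.30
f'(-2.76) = -4.36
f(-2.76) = 32.68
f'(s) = 9*s^2 + 6*s + 12*sqrt(2)*s - 18 + 6*sqrt(2)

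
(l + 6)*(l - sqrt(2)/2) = l^2 - sqrt(2)*l/2 + 6*l - 3*sqrt(2)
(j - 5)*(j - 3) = j^2 - 8*j + 15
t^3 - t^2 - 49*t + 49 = (t - 7)*(t - 1)*(t + 7)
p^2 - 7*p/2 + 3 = (p - 2)*(p - 3/2)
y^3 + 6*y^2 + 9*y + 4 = (y + 1)^2*(y + 4)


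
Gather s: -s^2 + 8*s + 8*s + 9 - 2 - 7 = -s^2 + 16*s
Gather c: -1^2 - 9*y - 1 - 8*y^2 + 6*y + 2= -8*y^2 - 3*y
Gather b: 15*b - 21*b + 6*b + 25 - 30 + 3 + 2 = 0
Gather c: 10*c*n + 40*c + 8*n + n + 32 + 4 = c*(10*n + 40) + 9*n + 36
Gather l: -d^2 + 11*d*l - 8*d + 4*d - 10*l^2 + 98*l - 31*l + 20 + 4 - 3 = -d^2 - 4*d - 10*l^2 + l*(11*d + 67) + 21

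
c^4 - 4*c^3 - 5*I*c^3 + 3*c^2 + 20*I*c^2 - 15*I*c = c*(c - 3)*(c - 1)*(c - 5*I)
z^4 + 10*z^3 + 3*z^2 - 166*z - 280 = (z - 4)*(z + 2)*(z + 5)*(z + 7)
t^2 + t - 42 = (t - 6)*(t + 7)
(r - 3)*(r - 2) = r^2 - 5*r + 6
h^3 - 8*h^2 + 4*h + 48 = (h - 6)*(h - 4)*(h + 2)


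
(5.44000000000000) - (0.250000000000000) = 5.19000000000000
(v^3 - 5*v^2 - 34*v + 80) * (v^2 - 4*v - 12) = v^5 - 9*v^4 - 26*v^3 + 276*v^2 + 88*v - 960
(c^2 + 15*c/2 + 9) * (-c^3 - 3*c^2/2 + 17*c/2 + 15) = -c^5 - 9*c^4 - 47*c^3/4 + 261*c^2/4 + 189*c + 135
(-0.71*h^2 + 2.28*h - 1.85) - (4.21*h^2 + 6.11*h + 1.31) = -4.92*h^2 - 3.83*h - 3.16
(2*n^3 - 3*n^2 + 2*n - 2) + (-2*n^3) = -3*n^2 + 2*n - 2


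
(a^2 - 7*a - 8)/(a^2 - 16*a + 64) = (a + 1)/(a - 8)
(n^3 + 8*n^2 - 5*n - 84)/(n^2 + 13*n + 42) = (n^2 + n - 12)/(n + 6)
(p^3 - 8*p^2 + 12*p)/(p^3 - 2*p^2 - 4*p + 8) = p*(p - 6)/(p^2 - 4)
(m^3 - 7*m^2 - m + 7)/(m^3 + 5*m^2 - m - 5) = (m - 7)/(m + 5)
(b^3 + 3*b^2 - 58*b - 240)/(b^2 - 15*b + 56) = (b^2 + 11*b + 30)/(b - 7)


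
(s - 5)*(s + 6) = s^2 + s - 30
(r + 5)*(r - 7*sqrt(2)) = r^2 - 7*sqrt(2)*r + 5*r - 35*sqrt(2)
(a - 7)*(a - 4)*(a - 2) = a^3 - 13*a^2 + 50*a - 56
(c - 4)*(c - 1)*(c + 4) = c^3 - c^2 - 16*c + 16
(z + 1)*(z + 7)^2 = z^3 + 15*z^2 + 63*z + 49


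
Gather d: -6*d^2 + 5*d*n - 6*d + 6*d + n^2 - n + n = -6*d^2 + 5*d*n + n^2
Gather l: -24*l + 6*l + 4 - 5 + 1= -18*l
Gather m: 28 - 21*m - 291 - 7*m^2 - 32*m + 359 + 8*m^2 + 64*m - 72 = m^2 + 11*m + 24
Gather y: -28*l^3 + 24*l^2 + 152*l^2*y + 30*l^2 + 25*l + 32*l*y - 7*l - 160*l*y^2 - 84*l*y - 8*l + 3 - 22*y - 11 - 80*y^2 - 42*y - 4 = -28*l^3 + 54*l^2 + 10*l + y^2*(-160*l - 80) + y*(152*l^2 - 52*l - 64) - 12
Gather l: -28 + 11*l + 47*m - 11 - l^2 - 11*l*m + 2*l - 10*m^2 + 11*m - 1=-l^2 + l*(13 - 11*m) - 10*m^2 + 58*m - 40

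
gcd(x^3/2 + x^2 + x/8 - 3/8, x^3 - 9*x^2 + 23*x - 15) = 1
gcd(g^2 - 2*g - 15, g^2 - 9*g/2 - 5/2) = g - 5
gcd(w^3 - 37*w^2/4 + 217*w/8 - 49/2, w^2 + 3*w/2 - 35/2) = w - 7/2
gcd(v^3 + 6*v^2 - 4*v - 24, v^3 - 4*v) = v^2 - 4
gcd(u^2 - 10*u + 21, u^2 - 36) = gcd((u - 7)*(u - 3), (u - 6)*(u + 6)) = 1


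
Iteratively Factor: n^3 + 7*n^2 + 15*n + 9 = (n + 3)*(n^2 + 4*n + 3) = (n + 1)*(n + 3)*(n + 3)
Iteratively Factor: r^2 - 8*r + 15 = (r - 3)*(r - 5)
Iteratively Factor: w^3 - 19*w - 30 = (w + 3)*(w^2 - 3*w - 10) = (w - 5)*(w + 3)*(w + 2)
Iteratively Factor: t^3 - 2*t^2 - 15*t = (t + 3)*(t^2 - 5*t) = t*(t + 3)*(t - 5)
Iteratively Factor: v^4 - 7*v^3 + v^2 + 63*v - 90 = (v - 2)*(v^3 - 5*v^2 - 9*v + 45) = (v - 5)*(v - 2)*(v^2 - 9) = (v - 5)*(v - 2)*(v + 3)*(v - 3)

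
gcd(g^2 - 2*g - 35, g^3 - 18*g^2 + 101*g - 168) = g - 7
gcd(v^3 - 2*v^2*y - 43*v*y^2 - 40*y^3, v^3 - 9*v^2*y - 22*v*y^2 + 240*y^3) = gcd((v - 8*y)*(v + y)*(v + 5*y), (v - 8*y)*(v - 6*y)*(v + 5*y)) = -v^2 + 3*v*y + 40*y^2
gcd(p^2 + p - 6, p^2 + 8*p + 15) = p + 3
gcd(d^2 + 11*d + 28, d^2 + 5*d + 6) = 1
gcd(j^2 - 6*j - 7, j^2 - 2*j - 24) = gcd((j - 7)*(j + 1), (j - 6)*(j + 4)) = 1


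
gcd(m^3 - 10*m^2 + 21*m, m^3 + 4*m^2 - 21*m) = m^2 - 3*m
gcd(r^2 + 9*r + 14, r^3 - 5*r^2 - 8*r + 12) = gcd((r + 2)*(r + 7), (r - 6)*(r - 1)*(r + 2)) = r + 2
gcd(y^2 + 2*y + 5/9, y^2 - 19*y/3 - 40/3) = y + 5/3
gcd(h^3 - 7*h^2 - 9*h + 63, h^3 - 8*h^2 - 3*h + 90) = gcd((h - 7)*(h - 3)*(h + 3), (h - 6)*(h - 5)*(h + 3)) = h + 3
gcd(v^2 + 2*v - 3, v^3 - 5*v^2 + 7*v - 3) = v - 1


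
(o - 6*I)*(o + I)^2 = o^3 - 4*I*o^2 + 11*o + 6*I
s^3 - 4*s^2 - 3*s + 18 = (s - 3)^2*(s + 2)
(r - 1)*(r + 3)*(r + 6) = r^3 + 8*r^2 + 9*r - 18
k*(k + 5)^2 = k^3 + 10*k^2 + 25*k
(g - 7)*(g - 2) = g^2 - 9*g + 14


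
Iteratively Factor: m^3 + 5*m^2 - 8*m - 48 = (m + 4)*(m^2 + m - 12) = (m - 3)*(m + 4)*(m + 4)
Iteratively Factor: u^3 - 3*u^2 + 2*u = (u)*(u^2 - 3*u + 2) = u*(u - 1)*(u - 2)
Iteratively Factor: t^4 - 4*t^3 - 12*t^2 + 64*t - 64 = (t - 4)*(t^3 - 12*t + 16) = (t - 4)*(t - 2)*(t^2 + 2*t - 8) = (t - 4)*(t - 2)^2*(t + 4)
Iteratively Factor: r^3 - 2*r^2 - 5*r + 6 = (r - 1)*(r^2 - r - 6) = (r - 3)*(r - 1)*(r + 2)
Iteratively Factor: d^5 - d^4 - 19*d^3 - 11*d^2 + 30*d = (d - 5)*(d^4 + 4*d^3 + d^2 - 6*d) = (d - 5)*(d - 1)*(d^3 + 5*d^2 + 6*d) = (d - 5)*(d - 1)*(d + 3)*(d^2 + 2*d) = (d - 5)*(d - 1)*(d + 2)*(d + 3)*(d)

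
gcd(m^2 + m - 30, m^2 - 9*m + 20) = m - 5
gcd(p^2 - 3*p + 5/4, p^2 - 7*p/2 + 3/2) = p - 1/2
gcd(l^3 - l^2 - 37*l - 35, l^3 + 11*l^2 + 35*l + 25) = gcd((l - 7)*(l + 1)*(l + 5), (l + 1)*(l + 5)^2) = l^2 + 6*l + 5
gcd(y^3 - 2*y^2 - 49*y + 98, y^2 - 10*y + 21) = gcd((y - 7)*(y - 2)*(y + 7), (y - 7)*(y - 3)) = y - 7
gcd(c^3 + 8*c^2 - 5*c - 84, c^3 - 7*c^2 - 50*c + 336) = c + 7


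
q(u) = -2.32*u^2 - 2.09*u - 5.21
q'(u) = -4.64*u - 2.09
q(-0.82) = -5.06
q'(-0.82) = 1.71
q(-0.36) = -4.76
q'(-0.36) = -0.42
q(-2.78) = -17.33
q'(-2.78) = 10.81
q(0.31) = -6.08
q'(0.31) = -3.53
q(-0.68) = -4.86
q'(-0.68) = 1.07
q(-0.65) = -4.83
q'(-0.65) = 0.93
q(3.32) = -37.72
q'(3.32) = -17.49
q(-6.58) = -91.91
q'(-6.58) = 28.44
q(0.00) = -5.21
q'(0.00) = -2.09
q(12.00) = -364.37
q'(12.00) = -57.77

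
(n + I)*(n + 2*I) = n^2 + 3*I*n - 2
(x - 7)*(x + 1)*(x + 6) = x^3 - 43*x - 42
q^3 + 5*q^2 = q^2*(q + 5)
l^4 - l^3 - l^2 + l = l*(l - 1)^2*(l + 1)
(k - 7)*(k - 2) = k^2 - 9*k + 14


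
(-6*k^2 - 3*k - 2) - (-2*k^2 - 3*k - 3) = 1 - 4*k^2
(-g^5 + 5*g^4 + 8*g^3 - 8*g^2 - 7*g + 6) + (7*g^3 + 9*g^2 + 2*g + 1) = -g^5 + 5*g^4 + 15*g^3 + g^2 - 5*g + 7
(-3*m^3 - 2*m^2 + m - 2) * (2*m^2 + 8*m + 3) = -6*m^5 - 28*m^4 - 23*m^3 - 2*m^2 - 13*m - 6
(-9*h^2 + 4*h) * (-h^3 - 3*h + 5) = 9*h^5 - 4*h^4 + 27*h^3 - 57*h^2 + 20*h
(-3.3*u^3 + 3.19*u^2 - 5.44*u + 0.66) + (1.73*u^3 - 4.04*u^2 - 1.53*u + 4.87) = -1.57*u^3 - 0.85*u^2 - 6.97*u + 5.53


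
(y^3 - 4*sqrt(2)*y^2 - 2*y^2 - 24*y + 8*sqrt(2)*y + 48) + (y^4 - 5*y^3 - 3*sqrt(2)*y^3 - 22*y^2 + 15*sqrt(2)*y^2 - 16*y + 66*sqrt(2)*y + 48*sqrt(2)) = y^4 - 3*sqrt(2)*y^3 - 4*y^3 - 24*y^2 + 11*sqrt(2)*y^2 - 40*y + 74*sqrt(2)*y + 48 + 48*sqrt(2)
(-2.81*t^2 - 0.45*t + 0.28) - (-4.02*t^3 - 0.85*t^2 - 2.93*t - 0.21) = 4.02*t^3 - 1.96*t^2 + 2.48*t + 0.49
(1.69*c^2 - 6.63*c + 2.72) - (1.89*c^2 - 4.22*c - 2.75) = -0.2*c^2 - 2.41*c + 5.47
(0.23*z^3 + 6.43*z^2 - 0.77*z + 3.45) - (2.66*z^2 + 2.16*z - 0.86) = 0.23*z^3 + 3.77*z^2 - 2.93*z + 4.31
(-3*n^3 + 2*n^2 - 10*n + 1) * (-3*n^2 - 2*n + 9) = 9*n^5 - n^3 + 35*n^2 - 92*n + 9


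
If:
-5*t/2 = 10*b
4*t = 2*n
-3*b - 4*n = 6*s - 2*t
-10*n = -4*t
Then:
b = 0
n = 0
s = 0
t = 0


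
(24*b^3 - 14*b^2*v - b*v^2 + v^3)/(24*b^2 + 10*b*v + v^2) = (6*b^2 - 5*b*v + v^2)/(6*b + v)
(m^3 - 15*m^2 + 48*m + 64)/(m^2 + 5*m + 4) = (m^2 - 16*m + 64)/(m + 4)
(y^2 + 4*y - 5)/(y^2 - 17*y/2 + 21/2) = 2*(y^2 + 4*y - 5)/(2*y^2 - 17*y + 21)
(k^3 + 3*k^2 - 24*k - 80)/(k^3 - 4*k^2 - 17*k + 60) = (k + 4)/(k - 3)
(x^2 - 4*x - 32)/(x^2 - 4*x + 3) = (x^2 - 4*x - 32)/(x^2 - 4*x + 3)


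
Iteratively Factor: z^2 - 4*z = (z)*(z - 4)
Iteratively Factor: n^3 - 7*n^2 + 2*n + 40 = (n + 2)*(n^2 - 9*n + 20) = (n - 5)*(n + 2)*(n - 4)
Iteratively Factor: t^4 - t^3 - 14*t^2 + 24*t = (t - 2)*(t^3 + t^2 - 12*t) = (t - 3)*(t - 2)*(t^2 + 4*t) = t*(t - 3)*(t - 2)*(t + 4)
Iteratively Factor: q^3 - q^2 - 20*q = (q - 5)*(q^2 + 4*q) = (q - 5)*(q + 4)*(q)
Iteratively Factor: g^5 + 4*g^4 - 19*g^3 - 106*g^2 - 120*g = (g)*(g^4 + 4*g^3 - 19*g^2 - 106*g - 120) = g*(g + 3)*(g^3 + g^2 - 22*g - 40) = g*(g + 3)*(g + 4)*(g^2 - 3*g - 10) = g*(g + 2)*(g + 3)*(g + 4)*(g - 5)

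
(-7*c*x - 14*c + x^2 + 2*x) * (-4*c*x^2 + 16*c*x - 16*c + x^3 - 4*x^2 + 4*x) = 28*c^2*x^3 - 56*c^2*x^2 - 112*c^2*x + 224*c^2 - 11*c*x^4 + 22*c*x^3 + 44*c*x^2 - 88*c*x + x^5 - 2*x^4 - 4*x^3 + 8*x^2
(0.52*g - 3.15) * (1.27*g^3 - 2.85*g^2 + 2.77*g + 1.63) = 0.6604*g^4 - 5.4825*g^3 + 10.4179*g^2 - 7.8779*g - 5.1345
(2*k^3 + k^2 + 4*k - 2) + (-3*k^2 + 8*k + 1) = 2*k^3 - 2*k^2 + 12*k - 1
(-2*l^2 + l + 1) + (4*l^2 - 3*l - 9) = 2*l^2 - 2*l - 8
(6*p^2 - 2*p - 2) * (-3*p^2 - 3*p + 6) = -18*p^4 - 12*p^3 + 48*p^2 - 6*p - 12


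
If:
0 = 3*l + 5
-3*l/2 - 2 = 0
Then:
No Solution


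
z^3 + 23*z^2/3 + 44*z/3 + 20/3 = (z + 2/3)*(z + 2)*(z + 5)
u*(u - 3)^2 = u^3 - 6*u^2 + 9*u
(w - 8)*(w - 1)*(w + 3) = w^3 - 6*w^2 - 19*w + 24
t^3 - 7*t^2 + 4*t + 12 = (t - 6)*(t - 2)*(t + 1)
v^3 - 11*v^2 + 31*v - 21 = (v - 7)*(v - 3)*(v - 1)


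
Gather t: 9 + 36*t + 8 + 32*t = 68*t + 17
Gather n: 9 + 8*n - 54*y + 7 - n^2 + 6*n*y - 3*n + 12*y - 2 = -n^2 + n*(6*y + 5) - 42*y + 14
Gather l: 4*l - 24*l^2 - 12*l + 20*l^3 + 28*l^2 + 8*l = 20*l^3 + 4*l^2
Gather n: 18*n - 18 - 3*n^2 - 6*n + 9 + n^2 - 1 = -2*n^2 + 12*n - 10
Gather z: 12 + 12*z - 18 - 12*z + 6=0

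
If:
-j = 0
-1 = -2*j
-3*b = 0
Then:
No Solution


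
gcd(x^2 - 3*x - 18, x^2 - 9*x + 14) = 1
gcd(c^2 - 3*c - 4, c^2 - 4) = 1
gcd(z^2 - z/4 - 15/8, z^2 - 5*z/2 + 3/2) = z - 3/2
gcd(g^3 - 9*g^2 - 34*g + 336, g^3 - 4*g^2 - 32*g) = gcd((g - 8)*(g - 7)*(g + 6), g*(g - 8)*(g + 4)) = g - 8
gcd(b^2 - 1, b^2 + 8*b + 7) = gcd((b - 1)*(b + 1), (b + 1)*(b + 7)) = b + 1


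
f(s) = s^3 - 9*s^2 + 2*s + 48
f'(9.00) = 83.00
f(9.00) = 66.00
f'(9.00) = 83.00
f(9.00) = 66.00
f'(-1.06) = 24.45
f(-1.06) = 34.58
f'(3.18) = -24.90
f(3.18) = -4.49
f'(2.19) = -23.03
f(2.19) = 19.72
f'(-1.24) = 28.93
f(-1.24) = 29.77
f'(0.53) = -6.70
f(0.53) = 46.68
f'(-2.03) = 50.90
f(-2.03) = -1.51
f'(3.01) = -25.00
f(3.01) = -0.25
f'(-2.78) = 75.23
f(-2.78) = -48.60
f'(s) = 3*s^2 - 18*s + 2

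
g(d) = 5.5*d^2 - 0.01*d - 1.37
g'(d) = 11.0*d - 0.01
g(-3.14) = 52.89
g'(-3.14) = -34.55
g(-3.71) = 74.37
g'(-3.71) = -40.82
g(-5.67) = 175.51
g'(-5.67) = -62.38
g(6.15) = 206.59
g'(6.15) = 67.64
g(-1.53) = 11.52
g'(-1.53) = -16.84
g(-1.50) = 11.02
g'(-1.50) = -16.51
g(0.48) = -0.11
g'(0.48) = 5.27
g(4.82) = 126.36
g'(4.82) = 53.01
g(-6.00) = 196.69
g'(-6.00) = -66.01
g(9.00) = 444.04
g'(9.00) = 98.99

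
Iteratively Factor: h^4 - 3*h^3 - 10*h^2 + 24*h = (h - 2)*(h^3 - h^2 - 12*h) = h*(h - 2)*(h^2 - h - 12) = h*(h - 4)*(h - 2)*(h + 3)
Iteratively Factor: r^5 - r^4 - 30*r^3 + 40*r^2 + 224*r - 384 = (r - 2)*(r^4 + r^3 - 28*r^2 - 16*r + 192) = (r - 2)*(r + 4)*(r^3 - 3*r^2 - 16*r + 48) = (r - 2)*(r + 4)^2*(r^2 - 7*r + 12) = (r - 3)*(r - 2)*(r + 4)^2*(r - 4)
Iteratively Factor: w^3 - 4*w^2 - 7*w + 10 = (w - 5)*(w^2 + w - 2) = (w - 5)*(w + 2)*(w - 1)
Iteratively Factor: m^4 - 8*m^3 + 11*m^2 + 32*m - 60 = (m + 2)*(m^3 - 10*m^2 + 31*m - 30) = (m - 5)*(m + 2)*(m^2 - 5*m + 6) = (m - 5)*(m - 3)*(m + 2)*(m - 2)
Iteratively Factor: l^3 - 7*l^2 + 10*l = (l - 2)*(l^2 - 5*l) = l*(l - 2)*(l - 5)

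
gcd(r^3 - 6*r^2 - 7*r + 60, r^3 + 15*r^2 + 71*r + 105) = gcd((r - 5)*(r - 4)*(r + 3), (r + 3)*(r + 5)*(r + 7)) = r + 3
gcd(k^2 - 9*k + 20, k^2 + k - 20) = k - 4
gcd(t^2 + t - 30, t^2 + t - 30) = t^2 + t - 30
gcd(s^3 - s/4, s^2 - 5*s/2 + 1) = s - 1/2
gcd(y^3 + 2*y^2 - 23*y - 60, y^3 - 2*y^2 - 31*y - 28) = y + 4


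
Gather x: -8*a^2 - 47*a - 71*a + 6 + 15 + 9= -8*a^2 - 118*a + 30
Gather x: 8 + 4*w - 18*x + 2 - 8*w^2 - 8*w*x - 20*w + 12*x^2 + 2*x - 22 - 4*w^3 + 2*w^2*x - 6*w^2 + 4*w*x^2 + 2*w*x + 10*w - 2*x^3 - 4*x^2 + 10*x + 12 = -4*w^3 - 14*w^2 - 6*w - 2*x^3 + x^2*(4*w + 8) + x*(2*w^2 - 6*w - 6)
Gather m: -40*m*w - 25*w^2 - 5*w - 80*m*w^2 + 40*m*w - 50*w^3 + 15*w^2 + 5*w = -80*m*w^2 - 50*w^3 - 10*w^2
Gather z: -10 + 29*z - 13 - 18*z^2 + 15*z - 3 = -18*z^2 + 44*z - 26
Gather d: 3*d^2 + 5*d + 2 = 3*d^2 + 5*d + 2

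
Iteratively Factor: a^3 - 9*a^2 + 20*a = (a - 5)*(a^2 - 4*a) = (a - 5)*(a - 4)*(a)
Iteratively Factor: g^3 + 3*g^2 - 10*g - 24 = (g + 4)*(g^2 - g - 6) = (g + 2)*(g + 4)*(g - 3)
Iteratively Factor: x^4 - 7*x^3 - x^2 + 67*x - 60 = (x - 1)*(x^3 - 6*x^2 - 7*x + 60) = (x - 1)*(x + 3)*(x^2 - 9*x + 20) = (x - 5)*(x - 1)*(x + 3)*(x - 4)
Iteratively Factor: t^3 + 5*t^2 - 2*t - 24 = (t - 2)*(t^2 + 7*t + 12) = (t - 2)*(t + 3)*(t + 4)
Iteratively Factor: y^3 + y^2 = (y)*(y^2 + y) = y^2*(y + 1)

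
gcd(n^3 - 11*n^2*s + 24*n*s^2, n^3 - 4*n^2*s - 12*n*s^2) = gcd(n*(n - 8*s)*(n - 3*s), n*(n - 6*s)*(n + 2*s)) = n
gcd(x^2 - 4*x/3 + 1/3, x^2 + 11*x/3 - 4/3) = x - 1/3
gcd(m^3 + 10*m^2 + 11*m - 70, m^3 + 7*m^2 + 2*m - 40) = m^2 + 3*m - 10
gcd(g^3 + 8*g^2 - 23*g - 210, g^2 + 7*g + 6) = g + 6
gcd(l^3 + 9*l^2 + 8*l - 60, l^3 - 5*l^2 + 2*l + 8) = l - 2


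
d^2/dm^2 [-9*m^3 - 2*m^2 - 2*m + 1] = -54*m - 4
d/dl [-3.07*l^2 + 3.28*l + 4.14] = 3.28 - 6.14*l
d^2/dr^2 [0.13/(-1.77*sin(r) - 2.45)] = (0.407277*sin(r)^2 - 0.563745*sin(r) - 0.814554)/(1.77*sin(r) + 2.45)^3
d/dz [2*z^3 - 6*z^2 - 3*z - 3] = 6*z^2 - 12*z - 3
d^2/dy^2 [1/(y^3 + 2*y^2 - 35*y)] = 2*(-y*(3*y + 2)*(y^2 + 2*y - 35) + (3*y^2 + 4*y - 35)^2)/(y^3*(y^2 + 2*y - 35)^3)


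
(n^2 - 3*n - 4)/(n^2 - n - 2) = (n - 4)/(n - 2)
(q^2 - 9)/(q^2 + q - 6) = (q - 3)/(q - 2)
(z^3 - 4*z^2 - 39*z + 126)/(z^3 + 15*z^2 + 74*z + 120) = (z^2 - 10*z + 21)/(z^2 + 9*z + 20)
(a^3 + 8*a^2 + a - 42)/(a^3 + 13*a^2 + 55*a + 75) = (a^2 + 5*a - 14)/(a^2 + 10*a + 25)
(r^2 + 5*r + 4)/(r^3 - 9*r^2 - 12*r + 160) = (r + 1)/(r^2 - 13*r + 40)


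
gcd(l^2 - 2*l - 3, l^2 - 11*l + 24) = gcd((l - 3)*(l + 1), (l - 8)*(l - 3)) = l - 3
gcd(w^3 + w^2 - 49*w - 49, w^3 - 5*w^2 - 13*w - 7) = w^2 - 6*w - 7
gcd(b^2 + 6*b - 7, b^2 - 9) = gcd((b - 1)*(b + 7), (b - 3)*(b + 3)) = 1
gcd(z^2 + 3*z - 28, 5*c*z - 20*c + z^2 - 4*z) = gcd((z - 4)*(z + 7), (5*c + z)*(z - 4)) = z - 4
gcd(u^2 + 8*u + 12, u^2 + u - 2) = u + 2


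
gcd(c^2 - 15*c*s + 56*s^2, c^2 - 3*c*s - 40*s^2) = -c + 8*s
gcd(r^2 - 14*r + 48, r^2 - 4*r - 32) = r - 8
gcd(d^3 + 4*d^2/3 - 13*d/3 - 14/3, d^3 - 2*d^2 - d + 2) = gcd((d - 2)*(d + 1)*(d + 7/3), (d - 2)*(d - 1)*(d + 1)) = d^2 - d - 2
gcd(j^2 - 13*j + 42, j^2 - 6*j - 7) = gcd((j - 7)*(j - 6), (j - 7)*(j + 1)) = j - 7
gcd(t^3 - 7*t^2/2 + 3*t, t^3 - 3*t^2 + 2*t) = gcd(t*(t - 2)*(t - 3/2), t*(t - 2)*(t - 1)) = t^2 - 2*t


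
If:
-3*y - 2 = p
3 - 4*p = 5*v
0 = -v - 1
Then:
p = 2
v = -1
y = -4/3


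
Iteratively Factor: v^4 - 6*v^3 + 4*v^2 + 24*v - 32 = (v - 4)*(v^3 - 2*v^2 - 4*v + 8) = (v - 4)*(v - 2)*(v^2 - 4) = (v - 4)*(v - 2)^2*(v + 2)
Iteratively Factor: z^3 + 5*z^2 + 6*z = (z + 2)*(z^2 + 3*z) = z*(z + 2)*(z + 3)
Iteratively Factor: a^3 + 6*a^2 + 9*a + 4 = (a + 1)*(a^2 + 5*a + 4) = (a + 1)*(a + 4)*(a + 1)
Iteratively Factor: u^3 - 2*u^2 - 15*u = (u - 5)*(u^2 + 3*u) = u*(u - 5)*(u + 3)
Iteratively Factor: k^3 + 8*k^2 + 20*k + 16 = (k + 4)*(k^2 + 4*k + 4) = (k + 2)*(k + 4)*(k + 2)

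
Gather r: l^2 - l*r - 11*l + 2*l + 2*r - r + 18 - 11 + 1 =l^2 - 9*l + r*(1 - l) + 8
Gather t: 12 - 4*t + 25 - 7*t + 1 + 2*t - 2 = 36 - 9*t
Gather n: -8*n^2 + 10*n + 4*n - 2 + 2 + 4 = -8*n^2 + 14*n + 4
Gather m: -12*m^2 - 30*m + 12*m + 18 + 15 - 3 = -12*m^2 - 18*m + 30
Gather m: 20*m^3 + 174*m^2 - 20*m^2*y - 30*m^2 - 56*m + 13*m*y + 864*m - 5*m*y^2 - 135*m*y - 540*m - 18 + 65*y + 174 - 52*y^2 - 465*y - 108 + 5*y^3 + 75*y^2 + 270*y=20*m^3 + m^2*(144 - 20*y) + m*(-5*y^2 - 122*y + 268) + 5*y^3 + 23*y^2 - 130*y + 48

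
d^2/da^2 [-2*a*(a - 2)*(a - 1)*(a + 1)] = -24*a^2 + 24*a + 4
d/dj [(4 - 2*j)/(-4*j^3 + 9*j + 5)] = 2*(4*j^3 - 9*j - 3*(j - 2)*(4*j^2 - 3) - 5)/(-4*j^3 + 9*j + 5)^2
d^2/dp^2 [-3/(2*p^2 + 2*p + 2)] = 3*(p^2 + p - (2*p + 1)^2 + 1)/(p^2 + p + 1)^3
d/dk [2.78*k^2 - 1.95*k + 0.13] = 5.56*k - 1.95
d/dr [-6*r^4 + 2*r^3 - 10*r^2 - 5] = 2*r*(-12*r^2 + 3*r - 10)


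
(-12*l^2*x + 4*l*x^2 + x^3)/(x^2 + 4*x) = (-12*l^2 + 4*l*x + x^2)/(x + 4)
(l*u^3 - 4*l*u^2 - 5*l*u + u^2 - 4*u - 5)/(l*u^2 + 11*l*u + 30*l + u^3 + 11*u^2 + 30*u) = (l*u^3 - 4*l*u^2 - 5*l*u + u^2 - 4*u - 5)/(l*u^2 + 11*l*u + 30*l + u^3 + 11*u^2 + 30*u)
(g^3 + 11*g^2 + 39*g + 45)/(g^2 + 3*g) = g + 8 + 15/g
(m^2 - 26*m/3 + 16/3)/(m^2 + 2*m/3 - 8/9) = 3*(m - 8)/(3*m + 4)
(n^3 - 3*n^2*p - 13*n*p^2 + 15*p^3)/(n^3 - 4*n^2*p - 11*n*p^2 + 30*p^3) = (-n + p)/(-n + 2*p)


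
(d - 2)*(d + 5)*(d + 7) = d^3 + 10*d^2 + 11*d - 70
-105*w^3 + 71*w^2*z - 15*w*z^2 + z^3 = (-7*w + z)*(-5*w + z)*(-3*w + z)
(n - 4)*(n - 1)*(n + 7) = n^3 + 2*n^2 - 31*n + 28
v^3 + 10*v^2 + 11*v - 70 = (v - 2)*(v + 5)*(v + 7)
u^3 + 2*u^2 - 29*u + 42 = (u - 3)*(u - 2)*(u + 7)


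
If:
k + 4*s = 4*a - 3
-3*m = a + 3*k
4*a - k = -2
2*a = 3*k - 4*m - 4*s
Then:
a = -57/82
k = -32/41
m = 83/82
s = -5/4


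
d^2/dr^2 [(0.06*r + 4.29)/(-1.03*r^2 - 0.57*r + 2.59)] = (-(0.06*r + 4.29)*(2.06*r + 0.57)*(4.12*r + 1.14) + (0.3708*r + 8.9058)*(1.03*r^2 + 0.57*r - 2.59))/(1.03*r^2 + 0.57*r - 2.59)^3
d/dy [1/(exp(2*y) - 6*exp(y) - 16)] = 2*(3 - exp(y))*exp(y)/(-exp(2*y) + 6*exp(y) + 16)^2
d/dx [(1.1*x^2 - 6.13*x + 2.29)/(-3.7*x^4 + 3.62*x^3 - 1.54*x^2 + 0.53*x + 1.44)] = (8.14*x^5 - 72.025*x^4 + 78.2732*x^3 - 33.7266*x^2 + 10.2212*x - 10.0409)/(13.69*x^8 - 26.788*x^7 + 24.5004*x^6 - 15.0716*x^5 - 4.4472*x^4 + 8.7932*x^3 - 4.1543*x^2 + 1.5264*x + 2.0736)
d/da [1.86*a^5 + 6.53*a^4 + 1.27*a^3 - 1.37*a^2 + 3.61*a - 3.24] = 9.3*a^4 + 26.12*a^3 + 3.81*a^2 - 2.74*a + 3.61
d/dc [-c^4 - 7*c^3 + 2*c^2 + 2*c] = -4*c^3 - 21*c^2 + 4*c + 2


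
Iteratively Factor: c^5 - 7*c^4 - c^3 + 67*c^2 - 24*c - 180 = (c - 3)*(c^4 - 4*c^3 - 13*c^2 + 28*c + 60) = (c - 3)*(c + 2)*(c^3 - 6*c^2 - c + 30) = (c - 5)*(c - 3)*(c + 2)*(c^2 - c - 6) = (c - 5)*(c - 3)^2*(c + 2)*(c + 2)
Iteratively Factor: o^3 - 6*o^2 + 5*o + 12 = (o - 3)*(o^2 - 3*o - 4) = (o - 4)*(o - 3)*(o + 1)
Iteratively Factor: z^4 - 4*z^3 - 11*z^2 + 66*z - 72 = (z + 4)*(z^3 - 8*z^2 + 21*z - 18) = (z - 3)*(z + 4)*(z^2 - 5*z + 6) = (z - 3)^2*(z + 4)*(z - 2)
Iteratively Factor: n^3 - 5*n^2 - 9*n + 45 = (n - 5)*(n^2 - 9) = (n - 5)*(n - 3)*(n + 3)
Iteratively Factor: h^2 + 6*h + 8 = (h + 2)*(h + 4)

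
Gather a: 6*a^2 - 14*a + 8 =6*a^2 - 14*a + 8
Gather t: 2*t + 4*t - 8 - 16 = 6*t - 24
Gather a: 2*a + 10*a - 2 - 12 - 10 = 12*a - 24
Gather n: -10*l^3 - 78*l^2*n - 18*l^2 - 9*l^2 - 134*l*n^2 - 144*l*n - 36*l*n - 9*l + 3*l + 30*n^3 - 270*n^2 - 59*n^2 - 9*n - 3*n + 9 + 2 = -10*l^3 - 27*l^2 - 6*l + 30*n^3 + n^2*(-134*l - 329) + n*(-78*l^2 - 180*l - 12) + 11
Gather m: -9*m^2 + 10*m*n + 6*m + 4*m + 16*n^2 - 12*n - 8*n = -9*m^2 + m*(10*n + 10) + 16*n^2 - 20*n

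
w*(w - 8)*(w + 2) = w^3 - 6*w^2 - 16*w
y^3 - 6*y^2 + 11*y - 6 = (y - 3)*(y - 2)*(y - 1)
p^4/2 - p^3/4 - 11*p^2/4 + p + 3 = (p/2 + 1/2)*(p - 2)*(p - 3/2)*(p + 2)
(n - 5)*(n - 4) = n^2 - 9*n + 20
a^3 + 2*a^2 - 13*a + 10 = (a - 2)*(a - 1)*(a + 5)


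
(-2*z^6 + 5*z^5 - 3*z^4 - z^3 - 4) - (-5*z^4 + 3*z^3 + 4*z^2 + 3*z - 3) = -2*z^6 + 5*z^5 + 2*z^4 - 4*z^3 - 4*z^2 - 3*z - 1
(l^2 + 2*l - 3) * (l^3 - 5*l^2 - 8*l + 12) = l^5 - 3*l^4 - 21*l^3 + 11*l^2 + 48*l - 36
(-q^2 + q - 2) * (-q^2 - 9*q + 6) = q^4 + 8*q^3 - 13*q^2 + 24*q - 12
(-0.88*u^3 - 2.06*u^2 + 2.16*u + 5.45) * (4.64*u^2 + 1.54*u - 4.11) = -4.0832*u^5 - 10.9136*u^4 + 10.4668*u^3 + 37.081*u^2 - 0.4846*u - 22.3995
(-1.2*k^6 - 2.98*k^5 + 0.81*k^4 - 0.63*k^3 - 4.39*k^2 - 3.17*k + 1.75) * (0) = 0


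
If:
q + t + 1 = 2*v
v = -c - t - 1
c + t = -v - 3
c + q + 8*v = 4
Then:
No Solution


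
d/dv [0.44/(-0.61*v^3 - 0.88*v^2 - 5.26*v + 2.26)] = (0.8052*v^2 + 0.7744*v + 2.3144)/(0.61*v^3 + 0.88*v^2 + 5.26*v - 2.26)^2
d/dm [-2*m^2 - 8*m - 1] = -4*m - 8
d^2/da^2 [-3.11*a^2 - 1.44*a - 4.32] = -6.22000000000000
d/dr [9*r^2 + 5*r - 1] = 18*r + 5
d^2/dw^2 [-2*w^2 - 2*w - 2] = -4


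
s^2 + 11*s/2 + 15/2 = (s + 5/2)*(s + 3)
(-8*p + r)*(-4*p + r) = 32*p^2 - 12*p*r + r^2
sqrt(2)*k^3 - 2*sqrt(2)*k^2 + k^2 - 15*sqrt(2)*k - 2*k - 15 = (k - 5)*(k + 3)*(sqrt(2)*k + 1)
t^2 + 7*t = t*(t + 7)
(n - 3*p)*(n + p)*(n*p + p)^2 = n^4*p^2 - 2*n^3*p^3 + 2*n^3*p^2 - 3*n^2*p^4 - 4*n^2*p^3 + n^2*p^2 - 6*n*p^4 - 2*n*p^3 - 3*p^4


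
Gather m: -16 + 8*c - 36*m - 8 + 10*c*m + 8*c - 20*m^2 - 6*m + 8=16*c - 20*m^2 + m*(10*c - 42) - 16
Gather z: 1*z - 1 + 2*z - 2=3*z - 3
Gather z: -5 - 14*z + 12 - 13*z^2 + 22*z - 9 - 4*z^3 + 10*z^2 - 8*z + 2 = -4*z^3 - 3*z^2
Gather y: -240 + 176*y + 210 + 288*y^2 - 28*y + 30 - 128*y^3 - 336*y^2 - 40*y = -128*y^3 - 48*y^2 + 108*y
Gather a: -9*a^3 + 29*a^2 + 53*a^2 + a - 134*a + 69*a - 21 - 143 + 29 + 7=-9*a^3 + 82*a^2 - 64*a - 128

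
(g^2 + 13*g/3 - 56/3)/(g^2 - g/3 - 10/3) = (-3*g^2 - 13*g + 56)/(-3*g^2 + g + 10)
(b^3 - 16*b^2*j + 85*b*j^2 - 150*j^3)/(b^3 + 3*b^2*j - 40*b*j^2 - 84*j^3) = (b^2 - 10*b*j + 25*j^2)/(b^2 + 9*b*j + 14*j^2)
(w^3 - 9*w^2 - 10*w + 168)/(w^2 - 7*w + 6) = (w^2 - 3*w - 28)/(w - 1)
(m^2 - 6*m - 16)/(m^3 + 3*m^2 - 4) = (m - 8)/(m^2 + m - 2)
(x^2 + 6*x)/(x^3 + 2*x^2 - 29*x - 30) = x/(x^2 - 4*x - 5)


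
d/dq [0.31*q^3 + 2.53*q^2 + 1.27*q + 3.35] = 0.93*q^2 + 5.06*q + 1.27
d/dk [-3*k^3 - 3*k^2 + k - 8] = -9*k^2 - 6*k + 1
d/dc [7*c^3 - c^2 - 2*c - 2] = 21*c^2 - 2*c - 2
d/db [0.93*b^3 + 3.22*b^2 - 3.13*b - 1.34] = 2.79*b^2 + 6.44*b - 3.13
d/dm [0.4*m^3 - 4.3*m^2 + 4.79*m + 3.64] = 1.2*m^2 - 8.6*m + 4.79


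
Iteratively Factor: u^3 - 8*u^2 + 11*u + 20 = (u - 4)*(u^2 - 4*u - 5) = (u - 5)*(u - 4)*(u + 1)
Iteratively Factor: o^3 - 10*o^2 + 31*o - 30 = (o - 5)*(o^2 - 5*o + 6) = (o - 5)*(o - 3)*(o - 2)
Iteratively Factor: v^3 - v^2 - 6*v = (v + 2)*(v^2 - 3*v) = (v - 3)*(v + 2)*(v)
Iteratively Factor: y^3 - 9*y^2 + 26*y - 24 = (y - 3)*(y^2 - 6*y + 8) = (y - 3)*(y - 2)*(y - 4)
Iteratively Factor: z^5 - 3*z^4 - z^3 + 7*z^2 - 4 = (z + 1)*(z^4 - 4*z^3 + 3*z^2 + 4*z - 4) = (z + 1)^2*(z^3 - 5*z^2 + 8*z - 4) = (z - 1)*(z + 1)^2*(z^2 - 4*z + 4) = (z - 2)*(z - 1)*(z + 1)^2*(z - 2)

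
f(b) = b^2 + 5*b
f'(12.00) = 29.00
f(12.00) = 204.00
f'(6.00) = 17.00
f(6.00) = 66.00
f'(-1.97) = 1.06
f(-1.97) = -5.97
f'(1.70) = 8.40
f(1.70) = 11.39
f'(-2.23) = 0.54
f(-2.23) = -6.18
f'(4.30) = 13.60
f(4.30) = 39.99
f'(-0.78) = 3.44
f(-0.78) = -3.29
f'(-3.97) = -2.94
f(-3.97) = -4.09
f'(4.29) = 13.58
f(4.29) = 39.85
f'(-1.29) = 2.42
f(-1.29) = -4.79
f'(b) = 2*b + 5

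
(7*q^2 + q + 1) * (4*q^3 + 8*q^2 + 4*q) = 28*q^5 + 60*q^4 + 40*q^3 + 12*q^2 + 4*q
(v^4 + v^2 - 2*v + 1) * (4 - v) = -v^5 + 4*v^4 - v^3 + 6*v^2 - 9*v + 4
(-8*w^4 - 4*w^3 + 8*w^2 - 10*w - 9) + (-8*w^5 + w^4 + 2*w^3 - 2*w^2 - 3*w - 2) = -8*w^5 - 7*w^4 - 2*w^3 + 6*w^2 - 13*w - 11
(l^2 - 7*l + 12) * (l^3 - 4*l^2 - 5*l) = l^5 - 11*l^4 + 35*l^3 - 13*l^2 - 60*l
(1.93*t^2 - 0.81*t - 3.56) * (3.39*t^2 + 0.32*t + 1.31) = 6.5427*t^4 - 2.1283*t^3 - 9.7993*t^2 - 2.2003*t - 4.6636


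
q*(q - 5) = q^2 - 5*q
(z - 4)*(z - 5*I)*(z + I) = z^3 - 4*z^2 - 4*I*z^2 + 5*z + 16*I*z - 20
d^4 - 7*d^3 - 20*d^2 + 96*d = d*(d - 8)*(d - 3)*(d + 4)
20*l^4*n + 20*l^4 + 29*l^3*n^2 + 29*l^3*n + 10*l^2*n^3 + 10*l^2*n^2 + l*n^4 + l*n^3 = (l + n)*(4*l + n)*(5*l + n)*(l*n + l)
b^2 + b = b*(b + 1)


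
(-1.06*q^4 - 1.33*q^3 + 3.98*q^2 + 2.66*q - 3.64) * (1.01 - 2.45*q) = 2.597*q^5 + 2.1879*q^4 - 11.0943*q^3 - 2.4972*q^2 + 11.6046*q - 3.6764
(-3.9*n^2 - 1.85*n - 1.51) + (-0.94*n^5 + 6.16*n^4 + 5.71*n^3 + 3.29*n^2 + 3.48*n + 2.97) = -0.94*n^5 + 6.16*n^4 + 5.71*n^3 - 0.61*n^2 + 1.63*n + 1.46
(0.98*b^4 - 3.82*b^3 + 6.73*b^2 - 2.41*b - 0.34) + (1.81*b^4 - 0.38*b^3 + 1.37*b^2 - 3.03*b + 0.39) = 2.79*b^4 - 4.2*b^3 + 8.1*b^2 - 5.44*b + 0.05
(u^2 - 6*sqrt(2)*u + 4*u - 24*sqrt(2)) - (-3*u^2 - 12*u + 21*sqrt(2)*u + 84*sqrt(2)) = 4*u^2 - 27*sqrt(2)*u + 16*u - 108*sqrt(2)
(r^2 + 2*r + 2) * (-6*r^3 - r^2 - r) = -6*r^5 - 13*r^4 - 15*r^3 - 4*r^2 - 2*r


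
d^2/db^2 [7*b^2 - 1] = 14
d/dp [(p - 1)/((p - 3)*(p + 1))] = (-p^2 + 2*p - 5)/(p^4 - 4*p^3 - 2*p^2 + 12*p + 9)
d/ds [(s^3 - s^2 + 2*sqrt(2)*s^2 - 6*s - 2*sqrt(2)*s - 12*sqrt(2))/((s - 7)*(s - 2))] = (s^4 - 18*s^3 - 16*sqrt(2)*s^2 + 57*s^2 - 28*s + 80*sqrt(2)*s - 136*sqrt(2) - 84)/(s^4 - 18*s^3 + 109*s^2 - 252*s + 196)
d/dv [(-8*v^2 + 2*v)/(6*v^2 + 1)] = 2*(-6*v^2 - 8*v + 1)/(36*v^4 + 12*v^2 + 1)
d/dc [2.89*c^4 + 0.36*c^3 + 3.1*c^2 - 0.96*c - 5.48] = 11.56*c^3 + 1.08*c^2 + 6.2*c - 0.96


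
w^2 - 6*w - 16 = (w - 8)*(w + 2)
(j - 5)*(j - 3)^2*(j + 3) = j^4 - 8*j^3 + 6*j^2 + 72*j - 135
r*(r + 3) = r^2 + 3*r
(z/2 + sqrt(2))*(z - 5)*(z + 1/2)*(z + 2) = z^4/2 - 5*z^3/4 + sqrt(2)*z^3 - 23*z^2/4 - 5*sqrt(2)*z^2/2 - 23*sqrt(2)*z/2 - 5*z/2 - 5*sqrt(2)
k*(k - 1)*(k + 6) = k^3 + 5*k^2 - 6*k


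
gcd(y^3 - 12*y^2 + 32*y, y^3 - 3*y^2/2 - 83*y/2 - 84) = y - 8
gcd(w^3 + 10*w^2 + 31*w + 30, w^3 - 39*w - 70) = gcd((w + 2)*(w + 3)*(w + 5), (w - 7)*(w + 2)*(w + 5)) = w^2 + 7*w + 10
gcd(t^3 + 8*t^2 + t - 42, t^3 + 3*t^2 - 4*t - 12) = t^2 + t - 6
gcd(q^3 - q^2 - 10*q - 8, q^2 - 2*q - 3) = q + 1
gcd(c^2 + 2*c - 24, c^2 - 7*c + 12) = c - 4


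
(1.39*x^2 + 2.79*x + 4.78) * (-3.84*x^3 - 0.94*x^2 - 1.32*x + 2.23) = -5.3376*x^5 - 12.0202*x^4 - 22.8126*x^3 - 5.0763*x^2 - 0.0879000000000003*x + 10.6594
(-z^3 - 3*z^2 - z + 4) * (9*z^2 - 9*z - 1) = -9*z^5 - 18*z^4 + 19*z^3 + 48*z^2 - 35*z - 4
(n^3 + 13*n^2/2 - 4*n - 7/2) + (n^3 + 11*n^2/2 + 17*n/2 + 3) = 2*n^3 + 12*n^2 + 9*n/2 - 1/2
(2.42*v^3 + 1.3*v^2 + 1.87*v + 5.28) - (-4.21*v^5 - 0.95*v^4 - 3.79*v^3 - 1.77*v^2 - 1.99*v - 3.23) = 4.21*v^5 + 0.95*v^4 + 6.21*v^3 + 3.07*v^2 + 3.86*v + 8.51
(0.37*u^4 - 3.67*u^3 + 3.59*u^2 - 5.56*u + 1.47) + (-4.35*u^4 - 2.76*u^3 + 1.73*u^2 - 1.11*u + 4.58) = -3.98*u^4 - 6.43*u^3 + 5.32*u^2 - 6.67*u + 6.05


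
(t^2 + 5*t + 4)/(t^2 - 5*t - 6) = (t + 4)/(t - 6)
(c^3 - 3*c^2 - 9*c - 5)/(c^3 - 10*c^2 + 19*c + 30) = (c + 1)/(c - 6)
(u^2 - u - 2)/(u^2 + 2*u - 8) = (u + 1)/(u + 4)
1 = 1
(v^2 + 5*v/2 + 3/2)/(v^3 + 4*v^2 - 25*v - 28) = (v + 3/2)/(v^2 + 3*v - 28)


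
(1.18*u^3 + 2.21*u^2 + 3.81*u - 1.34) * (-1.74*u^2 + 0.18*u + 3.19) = -2.0532*u^5 - 3.633*u^4 - 2.4674*u^3 + 10.0673*u^2 + 11.9127*u - 4.2746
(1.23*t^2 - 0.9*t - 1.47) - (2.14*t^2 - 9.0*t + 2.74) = -0.91*t^2 + 8.1*t - 4.21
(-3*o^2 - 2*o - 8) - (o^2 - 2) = -4*o^2 - 2*o - 6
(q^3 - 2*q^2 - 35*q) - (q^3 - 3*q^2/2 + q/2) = -q^2/2 - 71*q/2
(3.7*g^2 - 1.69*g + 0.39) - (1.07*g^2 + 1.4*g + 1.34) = 2.63*g^2 - 3.09*g - 0.95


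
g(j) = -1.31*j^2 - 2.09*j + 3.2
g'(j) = -2.62*j - 2.09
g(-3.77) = -7.54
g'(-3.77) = 7.79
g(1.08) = -0.59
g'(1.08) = -4.92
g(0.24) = 2.62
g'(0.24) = -2.72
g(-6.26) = -35.05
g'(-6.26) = 14.31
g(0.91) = 0.21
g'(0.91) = -4.47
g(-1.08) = 3.93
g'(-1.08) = 0.74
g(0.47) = 1.93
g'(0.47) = -3.32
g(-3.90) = -8.57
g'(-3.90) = 8.13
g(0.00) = 3.20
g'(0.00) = -2.09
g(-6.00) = -31.42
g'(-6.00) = 13.63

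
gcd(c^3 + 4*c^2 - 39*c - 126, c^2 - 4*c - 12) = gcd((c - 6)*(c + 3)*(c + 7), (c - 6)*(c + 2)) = c - 6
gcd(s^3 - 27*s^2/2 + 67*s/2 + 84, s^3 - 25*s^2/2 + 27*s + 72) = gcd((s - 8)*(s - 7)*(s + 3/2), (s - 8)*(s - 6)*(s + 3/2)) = s^2 - 13*s/2 - 12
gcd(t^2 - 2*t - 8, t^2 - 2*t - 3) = 1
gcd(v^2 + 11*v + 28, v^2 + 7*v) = v + 7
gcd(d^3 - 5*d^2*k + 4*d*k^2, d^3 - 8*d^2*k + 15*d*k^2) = d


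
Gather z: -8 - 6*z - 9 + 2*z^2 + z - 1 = 2*z^2 - 5*z - 18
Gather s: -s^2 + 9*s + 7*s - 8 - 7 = -s^2 + 16*s - 15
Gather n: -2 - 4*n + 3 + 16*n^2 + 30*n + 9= 16*n^2 + 26*n + 10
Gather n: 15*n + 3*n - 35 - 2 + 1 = 18*n - 36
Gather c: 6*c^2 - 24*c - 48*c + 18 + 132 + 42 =6*c^2 - 72*c + 192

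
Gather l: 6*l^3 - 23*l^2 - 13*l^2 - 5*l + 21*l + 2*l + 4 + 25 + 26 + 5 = 6*l^3 - 36*l^2 + 18*l + 60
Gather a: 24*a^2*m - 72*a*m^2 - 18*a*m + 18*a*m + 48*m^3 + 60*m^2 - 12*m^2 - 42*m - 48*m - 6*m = 24*a^2*m - 72*a*m^2 + 48*m^3 + 48*m^2 - 96*m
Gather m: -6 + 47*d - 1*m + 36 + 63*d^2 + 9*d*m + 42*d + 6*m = 63*d^2 + 89*d + m*(9*d + 5) + 30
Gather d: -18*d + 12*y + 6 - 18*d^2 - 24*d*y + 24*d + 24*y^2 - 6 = -18*d^2 + d*(6 - 24*y) + 24*y^2 + 12*y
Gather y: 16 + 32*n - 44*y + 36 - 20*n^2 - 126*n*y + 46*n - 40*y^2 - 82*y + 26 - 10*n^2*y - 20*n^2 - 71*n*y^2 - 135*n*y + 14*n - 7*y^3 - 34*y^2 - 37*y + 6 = -40*n^2 + 92*n - 7*y^3 + y^2*(-71*n - 74) + y*(-10*n^2 - 261*n - 163) + 84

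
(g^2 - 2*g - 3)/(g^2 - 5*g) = (g^2 - 2*g - 3)/(g*(g - 5))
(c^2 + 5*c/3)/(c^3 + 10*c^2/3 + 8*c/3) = (3*c + 5)/(3*c^2 + 10*c + 8)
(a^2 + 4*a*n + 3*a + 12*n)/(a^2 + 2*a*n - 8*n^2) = (a + 3)/(a - 2*n)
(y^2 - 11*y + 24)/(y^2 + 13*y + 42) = (y^2 - 11*y + 24)/(y^2 + 13*y + 42)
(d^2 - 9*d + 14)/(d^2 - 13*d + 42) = (d - 2)/(d - 6)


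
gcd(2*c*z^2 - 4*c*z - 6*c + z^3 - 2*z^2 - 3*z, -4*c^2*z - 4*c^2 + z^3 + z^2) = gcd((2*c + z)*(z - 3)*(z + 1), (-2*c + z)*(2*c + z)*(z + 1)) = 2*c*z + 2*c + z^2 + z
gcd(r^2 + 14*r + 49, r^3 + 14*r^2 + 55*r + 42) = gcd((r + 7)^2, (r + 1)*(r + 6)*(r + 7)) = r + 7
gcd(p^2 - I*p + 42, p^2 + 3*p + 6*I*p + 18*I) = p + 6*I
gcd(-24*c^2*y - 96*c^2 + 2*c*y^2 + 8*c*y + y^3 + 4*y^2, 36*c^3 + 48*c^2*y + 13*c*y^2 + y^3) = 6*c + y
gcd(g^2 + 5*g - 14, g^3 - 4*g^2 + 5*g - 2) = g - 2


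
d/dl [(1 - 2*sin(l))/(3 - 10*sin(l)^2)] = 2*(-10*sin(l)^2 + 10*sin(l) - 3)*cos(l)/(10*sin(l)^2 - 3)^2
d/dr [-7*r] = -7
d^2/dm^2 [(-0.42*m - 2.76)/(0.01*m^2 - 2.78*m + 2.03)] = (-(0.02*m - 2.78)*(0.04*m - 5.56)*(0.42*m + 2.76) + (0.0252*m - 2.28)*(0.01*m^2 - 2.78*m + 2.03))/(0.01*m^2 - 2.78*m + 2.03)^3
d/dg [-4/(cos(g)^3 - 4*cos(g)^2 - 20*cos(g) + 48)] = 4*(-3*cos(g)^2 + 8*cos(g) + 20)*sin(g)/(cos(g)^3 - 4*cos(g)^2 - 20*cos(g) + 48)^2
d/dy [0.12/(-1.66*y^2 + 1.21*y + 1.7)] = (0.3984*y - 0.1452)/(-1.66*y^2 + 1.21*y + 1.7)^2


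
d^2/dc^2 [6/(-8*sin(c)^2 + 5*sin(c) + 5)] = 6*(-256*sin(c)^4 + 120*sin(c)^3 + 199*sin(c)^2 - 215*sin(c) + 130)/(-8*sin(c)^2 + 5*sin(c) + 5)^3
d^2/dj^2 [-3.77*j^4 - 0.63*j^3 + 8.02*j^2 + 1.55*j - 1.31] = -45.24*j^2 - 3.78*j + 16.04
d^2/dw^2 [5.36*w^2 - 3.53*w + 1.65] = 10.7200000000000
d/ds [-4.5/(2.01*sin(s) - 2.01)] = 2.23880597014925*cos(s)/(sin(s) - 1)^2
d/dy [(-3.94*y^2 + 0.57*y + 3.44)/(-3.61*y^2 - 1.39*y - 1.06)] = (7.5343*y^2 + 33.1896*y + 4.1774)/(13.0321*y^4 + 10.0358*y^3 + 9.5853*y^2 + 2.9468*y + 1.1236)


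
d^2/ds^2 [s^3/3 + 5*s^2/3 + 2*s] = 2*s + 10/3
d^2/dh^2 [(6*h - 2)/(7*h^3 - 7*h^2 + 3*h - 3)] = 4*((3*h - 1)*(21*h^2 - 14*h + 3)^2 + (-63*h^2 + 42*h - 7*(3*h - 1)^2 - 9)*(7*h^3 - 7*h^2 + 3*h - 3))/(7*h^3 - 7*h^2 + 3*h - 3)^3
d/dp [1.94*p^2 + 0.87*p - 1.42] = 3.88*p + 0.87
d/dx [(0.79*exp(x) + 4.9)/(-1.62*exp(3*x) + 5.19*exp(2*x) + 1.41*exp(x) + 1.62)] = (2.5596*exp(3*x) + 19.7139*exp(2*x) - 50.862*exp(x) - 5.6292)*exp(x)/(2.6244*exp(6*x) - 16.8156*exp(5*x) + 22.3677*exp(4*x) + 9.387*exp(3*x) + 18.8037*exp(2*x) + 4.5684*exp(x) + 2.6244)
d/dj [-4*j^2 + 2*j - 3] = 2 - 8*j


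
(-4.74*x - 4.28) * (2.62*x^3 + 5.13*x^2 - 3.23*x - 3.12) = -12.4188*x^4 - 35.5298*x^3 - 6.6462*x^2 + 28.6132*x + 13.3536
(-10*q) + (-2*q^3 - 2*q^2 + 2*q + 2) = -2*q^3 - 2*q^2 - 8*q + 2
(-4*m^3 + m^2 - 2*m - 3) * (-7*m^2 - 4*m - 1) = 28*m^5 + 9*m^4 + 14*m^3 + 28*m^2 + 14*m + 3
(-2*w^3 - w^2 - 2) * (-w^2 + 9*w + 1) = 2*w^5 - 17*w^4 - 11*w^3 + w^2 - 18*w - 2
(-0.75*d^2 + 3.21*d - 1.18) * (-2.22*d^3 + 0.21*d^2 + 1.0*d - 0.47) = 1.665*d^5 - 7.2837*d^4 + 2.5437*d^3 + 3.3147*d^2 - 2.6887*d + 0.5546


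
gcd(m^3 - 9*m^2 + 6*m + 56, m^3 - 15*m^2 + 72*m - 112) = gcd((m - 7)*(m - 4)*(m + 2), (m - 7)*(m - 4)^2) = m^2 - 11*m + 28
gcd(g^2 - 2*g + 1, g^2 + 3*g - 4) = g - 1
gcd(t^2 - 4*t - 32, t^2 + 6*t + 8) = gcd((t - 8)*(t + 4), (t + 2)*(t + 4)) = t + 4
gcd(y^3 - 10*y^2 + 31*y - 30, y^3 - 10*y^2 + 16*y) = y - 2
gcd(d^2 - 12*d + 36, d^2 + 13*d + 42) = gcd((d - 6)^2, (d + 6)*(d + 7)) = 1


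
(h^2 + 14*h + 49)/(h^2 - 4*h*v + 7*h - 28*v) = (-h - 7)/(-h + 4*v)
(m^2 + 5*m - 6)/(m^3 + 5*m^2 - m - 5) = (m + 6)/(m^2 + 6*m + 5)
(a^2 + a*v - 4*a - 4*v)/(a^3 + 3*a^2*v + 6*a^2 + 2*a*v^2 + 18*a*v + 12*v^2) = (a - 4)/(a^2 + 2*a*v + 6*a + 12*v)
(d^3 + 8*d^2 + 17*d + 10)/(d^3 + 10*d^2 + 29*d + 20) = (d + 2)/(d + 4)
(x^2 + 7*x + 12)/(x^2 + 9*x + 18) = (x + 4)/(x + 6)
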